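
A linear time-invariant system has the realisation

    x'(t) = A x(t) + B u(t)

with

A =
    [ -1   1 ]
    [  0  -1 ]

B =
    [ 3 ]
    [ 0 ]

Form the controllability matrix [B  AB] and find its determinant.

AB = [[-3], [0]]
Controllability matrix C = [B  AB] = [[3, -3], [0, 0]]
det(C) = 3·0 - (-3)·0 = 0 - 0 = 0
Since det(C) = 0, rank(C) < 2 and the system is not completely controllable.

0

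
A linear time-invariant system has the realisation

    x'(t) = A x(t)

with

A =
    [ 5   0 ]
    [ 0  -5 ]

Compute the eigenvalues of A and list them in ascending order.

-5, 5

det(sI - A) = s^2 - (tr A)s + det A, with tr A = 5 + (-5) = 0 and det A = 5·(-5) - 0·0 = -25 - 0 = -25.
So p(s) = det(sI - A) = s^2 - 25.
Factor s^2 - 25: two numbers with sum 0 and product -25 are 5 and -5, so s^2 - 25 = (s - 5)(s + 5).
Hence p(s) = (s - 5) (s + 5), with roots -5, 5.
At least one eigenvalue has non-negative real part, so the system is not asymptotically stable.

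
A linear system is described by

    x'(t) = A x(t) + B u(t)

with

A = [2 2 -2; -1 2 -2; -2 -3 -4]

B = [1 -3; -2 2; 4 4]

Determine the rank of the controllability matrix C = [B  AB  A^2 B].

3

AB = [[-10, -10], [-13, -1], [-12, -16]]
A^2B = [[-22, 10], [8, 40], [107, 87]]
Controllability matrix C = [B  AB  A^2B] = [[1, -3, -10, -10, -22, 10], [-2, 2, -13, -1, 8, 40], [4, 4, -12, -16, 107, 87]]
Take the 3×3 submatrix of C formed by columns 1, 2, 3: [[1, -3, -10], [-2, 2, -13], [4, 4, -12]]. Its determinant is 1·(2·(-12) - (-13)·4) - (-3)·((-2)·(-12) - (-13)·4) + (-10)·((-2)·4 - 2·4) = 1·28 - (-3)·76 + (-10)·(-16) = 416 ≠ 0.
So rank(C) ≥ 3; since C has 3 rows, rank(C) = 3.
rank(C) = 3 = n, so the pair (A, B) is completely controllable.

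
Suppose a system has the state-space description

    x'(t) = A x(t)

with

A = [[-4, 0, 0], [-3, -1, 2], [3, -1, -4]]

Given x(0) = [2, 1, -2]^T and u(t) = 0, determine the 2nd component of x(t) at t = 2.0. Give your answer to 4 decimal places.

det(sI - A) = s^3 - (tr A)s^2 + (M11 + M22 + M33)s - det A, where Mii is the 2×2 principal minor of A obtained by deleting row i and column i.
tr A = (-4) + (-1) + (-4) = -9; M11 = (-1)·(-4) - 2·(-1) = 4 - (-2) = 6; M22 = (-4)·(-4) - 0·3 = 16 - 0 = 16; M33 = (-4)·(-1) - 0·(-3) = 4 - 0 = 4; sum of minors = 26.
det A = (-4)·((-1)·(-4) - 2·(-1)) - 0·((-3)·(-4) - 2·3) + 0·((-3)·(-1) - (-1)·3) = (-4)·6 - 0·6 + 0·6 = -24.
So p(s) = det(sI - A) = s^3 + 9s^2 + 26s + 24.
Rational-root test: any integer root divides 24. Testing small divisors, s = -2 works: p(-2) = -8 + 36 + (-52) + 24 = 0, so (s + 2) is a factor.
Dividing, p(s) = (s + 2)(s^2 + 7s + 12).
Factor s^2 + 7s + 12: two numbers with sum -7 and product 12 are -3 and -4, so s^2 + 7s + 12 = (s + 3)(s + 4).
Hence p(s) = (s + 2) (s + 3) (s + 4), with roots -4, -3, -2.
The eigenvalues -4, -3, -2 are distinct and real, so A is diagonalisable and x(t) = e^{At} x(0) = V diag(e^{λ_i t}) V^{-1} x(0), where the columns of V are the eigenvectors.
λ = -4: A - (-4)I = [[0, 0, 0], [-3, 3, 2], [3, -1, 0]]. v must be orthogonal to every row; (row 2) × (row 3) = [2, 6, -6], so take v_1 = [-1, -3, 3]^T.
λ = -3: A - (-3)I = [[-1, 0, 0], [-3, 2, 2], [3, -1, -1]]. v must be orthogonal to every row; (row 1) × (row 2) = [0, 2, -2], so take v_2 = [0, -1, 1]^T.
λ = -2: A - (-2)I = [[-2, 0, 0], [-3, 1, 2], [3, -1, -2]]. v must be orthogonal to every row; (row 1) × (row 2) = [0, 4, -2], so take v_3 = [0, -2, 1]^T.
V = [v_1 v_2 v_3] = [[-1, 0, 0], [-3, -1, -2], [3, 1, 1]] has det V = -1, so V^{-1} = adj(V)/det V = [[-1, 0, 0], [3, 1, 2], [0, -1, -1]].
Modal coordinates z(0) = V^{-1} x(0): (-1)·2 + 0·1 + 0·(-2) = -2; 3·2 + 1·1 + 2·(-2) = 3; 0·2 + (-1)·1 + (-1)·(-2) = 1; so z(0) = [-2, 3, 1]^T.
x_2(t) = Σ_i (v_i)_2 · z_i(0) · e^{λ_i t} (row 2 of V times the modal terms).
x_2(2.0) = (-3)·(-2)·e^{-4·2.0} + (-1)·3·e^{-3·2.0} + (-2)·1·e^{-2·2.0} = 6·0.000335 + (-3)·0.002479 + (-2)·0.018316 = -0.0421.

-0.0421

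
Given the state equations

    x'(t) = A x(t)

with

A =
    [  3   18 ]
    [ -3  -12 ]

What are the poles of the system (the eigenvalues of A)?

det(sI - A) = s^2 - (tr A)s + det A, with tr A = 3 + (-12) = -9 and det A = 3·(-12) - 18·(-3) = -36 - (-54) = 18.
So p(s) = det(sI - A) = s^2 + 9s + 18.
Factor s^2 + 9s + 18: two numbers with sum -9 and product 18 are -3 and -6, so s^2 + 9s + 18 = (s + 3)(s + 6).
Hence p(s) = (s + 3) (s + 6), with roots -6, -3.
All eigenvalues have negative real part, so the system is asymptotically stable.

-6, -3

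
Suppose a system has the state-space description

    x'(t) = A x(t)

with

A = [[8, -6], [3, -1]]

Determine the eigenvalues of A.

det(sI - A) = s^2 - (tr A)s + det A, with tr A = 8 + (-1) = 7 and det A = 8·(-1) - (-6)·3 = -8 - (-18) = 10.
So p(s) = det(sI - A) = s^2 - 7s + 10.
Factor s^2 - 7s + 10: two numbers with sum 7 and product 10 are 5 and 2, so s^2 - 7s + 10 = (s - 5)(s - 2).
Hence p(s) = (s - 5) (s - 2), with roots 2, 5.
At least one eigenvalue has non-negative real part, so the system is not asymptotically stable.

2, 5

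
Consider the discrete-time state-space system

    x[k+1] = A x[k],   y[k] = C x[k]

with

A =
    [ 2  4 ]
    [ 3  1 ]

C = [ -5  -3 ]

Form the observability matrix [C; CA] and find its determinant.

CA = [[-19, -23]]
Observability matrix O = [C; CA] = [[-5, -3], [-19, -23]]
det(O) = (-5)·(-23) - (-3)·(-19) = 115 - 57 = 58
Since det(O) ≠ 0, rank(O) = 2 and the system is completely observable.

58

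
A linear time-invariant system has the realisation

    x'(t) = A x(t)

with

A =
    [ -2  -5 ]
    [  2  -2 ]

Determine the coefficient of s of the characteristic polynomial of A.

4

For a 2×2 matrix, det(sI - A) = s^2 - (tr A)s + det A.
tr A = -4, det A = 14.
So p(s) = s^2 + 4s + 14.
The coefficient of s is 4.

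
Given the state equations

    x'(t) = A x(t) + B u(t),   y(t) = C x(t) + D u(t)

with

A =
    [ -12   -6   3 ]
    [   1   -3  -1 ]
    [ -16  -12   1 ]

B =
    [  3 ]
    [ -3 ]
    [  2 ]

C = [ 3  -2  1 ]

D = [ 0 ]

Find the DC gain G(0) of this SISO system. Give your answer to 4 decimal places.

4.8333

G(0) = C(-A)^{-1}B + D = -C A^{-1} B + D.
det A = -90, so A^{-1} = (1/-90)·adj(A) = [[1/6, 1/3, -1/6], [-1/6, -2/5, 1/10], [2/3, 8/15, -7/15]]
A^{-1} B = [-5/6, 9/10, -8/15]^T
C A^{-1} B = -29/6
G(0) = D - C A^{-1} B = 0 - (-29/6) = 29/6 ≈ 4.8333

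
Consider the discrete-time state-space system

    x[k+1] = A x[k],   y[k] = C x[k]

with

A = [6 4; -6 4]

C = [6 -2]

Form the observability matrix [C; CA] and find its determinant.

192

CA = [[48, 16]]
Observability matrix O = [C; CA] = [[6, -2], [48, 16]]
det(O) = 6·16 - (-2)·48 = 96 - (-96) = 192
Since det(O) ≠ 0, rank(O) = 2 and the system is completely observable.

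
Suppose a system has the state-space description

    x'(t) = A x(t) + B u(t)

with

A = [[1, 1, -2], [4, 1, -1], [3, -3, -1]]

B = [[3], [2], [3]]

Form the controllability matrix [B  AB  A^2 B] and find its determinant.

-1611

AB = [[-1], [11], [0]]
A^2B = [[10], [7], [-36]]
Controllability matrix C = [B  AB  A^2B] = [[3, -1, 10], [2, 11, 7], [3, 0, -36]]
Expanding along the first row, det(C) = 3·(11·(-36) - 7·0) - (-1)·(2·(-36) - 7·3) + 10·(2·0 - 11·3) = 3·(-396) - (-1)·(-93) + 10·(-33) = -1611
Since det(C) ≠ 0, rank(C) = 3 and the system is completely controllable.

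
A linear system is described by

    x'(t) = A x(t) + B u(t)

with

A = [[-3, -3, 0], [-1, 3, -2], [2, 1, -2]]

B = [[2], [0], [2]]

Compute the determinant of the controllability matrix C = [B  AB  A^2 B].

AB = [[-6], [-6], [0]]
A^2B = [[36], [-12], [-18]]
Controllability matrix C = [B  AB  A^2B] = [[2, -6, 36], [0, -6, -12], [2, 0, -18]]
Expanding along the first row, det(C) = 2·((-6)·(-18) - (-12)·0) - (-6)·(0·(-18) - (-12)·2) + 36·(0·0 - (-6)·2) = 2·108 - (-6)·24 + 36·12 = 792
Since det(C) ≠ 0, rank(C) = 3 and the system is completely controllable.

792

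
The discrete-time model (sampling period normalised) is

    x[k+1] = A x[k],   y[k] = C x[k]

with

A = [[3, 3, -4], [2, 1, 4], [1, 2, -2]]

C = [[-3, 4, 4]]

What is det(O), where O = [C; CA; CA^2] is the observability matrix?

6964

CA = [[3, 3, 20]]
CA^2 = [[35, 52, -40]]
Observability matrix O = [C; CA; CA^2] = [[-3, 4, 4], [3, 3, 20], [35, 52, -40]]
Expanding along the first row, det(O) = (-3)·(3·(-40) - 20·52) - 4·(3·(-40) - 20·35) + 4·(3·52 - 3·35) = (-3)·(-1160) - 4·(-820) + 4·51 = 6964
Since det(O) ≠ 0, rank(O) = 3 and the system is completely observable.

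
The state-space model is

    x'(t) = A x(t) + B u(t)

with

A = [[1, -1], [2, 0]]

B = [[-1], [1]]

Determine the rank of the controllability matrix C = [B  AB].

AB = [[-2], [-2]]
Controllability matrix C = [B  AB] = [[-1, -2], [1, -2]]
det(C) = (-1)·(-2) - (-2)·1 = 2 - (-2) = 4 ≠ 0, so rank(C) = 2.
rank(C) = 2 = n, so the pair (A, B) is completely controllable.

2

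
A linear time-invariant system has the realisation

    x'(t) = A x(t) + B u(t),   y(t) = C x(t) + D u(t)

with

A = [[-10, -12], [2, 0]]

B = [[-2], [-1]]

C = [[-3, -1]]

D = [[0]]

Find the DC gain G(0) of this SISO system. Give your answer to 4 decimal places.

G(0) = C(-A)^{-1}B + D = -C A^{-1} B + D.
det A = 24, so A^{-1} = (1/24)·adj(A) = [[0, 1/2], [-1/12, -5/12]]
A^{-1} B = [-1/2, 7/12]^T
C A^{-1} B = 11/12
G(0) = D - C A^{-1} B = 0 - (11/12) = -11/12 ≈ -0.9167

-0.9167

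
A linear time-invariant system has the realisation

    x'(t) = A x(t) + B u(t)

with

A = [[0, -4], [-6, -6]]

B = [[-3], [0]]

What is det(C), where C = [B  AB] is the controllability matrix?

-54

AB = [[0], [18]]
Controllability matrix C = [B  AB] = [[-3, 0], [0, 18]]
det(C) = (-3)·18 - 0·0 = -54 - 0 = -54
Since det(C) ≠ 0, rank(C) = 2 and the system is completely controllable.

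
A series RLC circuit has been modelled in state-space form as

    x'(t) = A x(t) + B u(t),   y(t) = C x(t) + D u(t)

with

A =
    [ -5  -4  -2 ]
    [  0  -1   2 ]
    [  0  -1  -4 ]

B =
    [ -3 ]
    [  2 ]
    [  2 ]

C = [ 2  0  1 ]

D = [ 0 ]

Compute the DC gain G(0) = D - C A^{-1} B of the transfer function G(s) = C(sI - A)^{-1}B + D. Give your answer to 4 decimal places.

-4.4000

G(0) = C(-A)^{-1}B + D = -C A^{-1} B + D.
det A = -30, so A^{-1} = (1/-30)·adj(A) = [[-1/5, 7/15, 1/3], [0, -2/3, -1/3], [0, 1/6, -1/6]]
A^{-1} B = [11/5, -2, 0]^T
C A^{-1} B = 22/5
G(0) = D - C A^{-1} B = 0 - (22/5) = -22/5 ≈ -4.4000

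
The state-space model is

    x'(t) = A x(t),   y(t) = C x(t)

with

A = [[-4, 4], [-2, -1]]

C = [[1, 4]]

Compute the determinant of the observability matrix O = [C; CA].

48

CA = [[-12, 0]]
Observability matrix O = [C; CA] = [[1, 4], [-12, 0]]
det(O) = 1·0 - 4·(-12) = 0 - (-48) = 48
Since det(O) ≠ 0, rank(O) = 2 and the system is completely observable.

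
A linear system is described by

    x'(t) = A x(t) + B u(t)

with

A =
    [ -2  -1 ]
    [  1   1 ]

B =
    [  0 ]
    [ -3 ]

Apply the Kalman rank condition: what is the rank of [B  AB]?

2

AB = [[3], [-3]]
Controllability matrix C = [B  AB] = [[0, 3], [-3, -3]]
det(C) = 0·(-3) - 3·(-3) = 0 - (-9) = 9 ≠ 0, so rank(C) = 2.
rank(C) = 2 = n, so the pair (A, B) is completely controllable.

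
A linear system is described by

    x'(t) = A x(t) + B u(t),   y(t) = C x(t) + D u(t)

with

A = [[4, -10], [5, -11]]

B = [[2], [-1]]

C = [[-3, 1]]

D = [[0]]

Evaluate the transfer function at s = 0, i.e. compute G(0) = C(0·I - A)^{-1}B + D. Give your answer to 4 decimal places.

G(0) = C(-A)^{-1}B + D = -C A^{-1} B + D.
det A = 6, so A^{-1} = (1/6)·adj(A) = [[-11/6, 5/3], [-5/6, 2/3]]
A^{-1} B = [-16/3, -7/3]^T
C A^{-1} B = 41/3
G(0) = D - C A^{-1} B = 0 - (41/3) = -41/3 ≈ -13.6667

-13.6667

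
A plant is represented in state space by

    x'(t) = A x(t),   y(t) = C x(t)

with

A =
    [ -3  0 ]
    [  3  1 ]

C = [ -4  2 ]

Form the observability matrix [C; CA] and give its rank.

2

CA = [[18, 2]]
Observability matrix O = [C; CA] = [[-4, 2], [18, 2]]
det(O) = (-4)·2 - 2·18 = -8 - 36 = -44 ≠ 0, so rank(O) = 2.
rank(O) = 2 = n, so the pair (A, C) is completely observable.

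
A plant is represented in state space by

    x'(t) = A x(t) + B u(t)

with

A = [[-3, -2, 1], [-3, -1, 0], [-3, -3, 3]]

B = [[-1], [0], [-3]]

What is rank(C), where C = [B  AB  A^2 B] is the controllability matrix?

3

AB = [[0], [3], [-6]]
A^2B = [[-12], [-3], [-27]]
Controllability matrix C = [B  AB  A^2B] = [[-1, 0, -12], [0, 3, -3], [-3, -6, -27]]
det(C) = (-1)·(3·(-27) - (-3)·(-6)) - 0·(0·(-27) - (-3)·(-3)) + (-12)·(0·(-6) - 3·(-3)) = (-1)·(-99) - 0·(-9) + (-12)·9 = -9 ≠ 0, so rank(C) = 3.
rank(C) = 3 = n, so the pair (A, B) is completely controllable.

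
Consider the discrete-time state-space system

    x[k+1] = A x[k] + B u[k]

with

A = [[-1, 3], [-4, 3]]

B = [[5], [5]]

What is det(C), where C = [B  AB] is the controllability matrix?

AB = [[10], [-5]]
Controllability matrix C = [B  AB] = [[5, 10], [5, -5]]
det(C) = 5·(-5) - 10·5 = -25 - 50 = -75
Since det(C) ≠ 0, rank(C) = 2 and the system is completely controllable.

-75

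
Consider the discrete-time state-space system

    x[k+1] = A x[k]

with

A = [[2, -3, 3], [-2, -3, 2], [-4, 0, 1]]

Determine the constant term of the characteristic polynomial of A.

24

Expand det(zI - A) for the 3×3 matrix.
p(z) = z^3 - z + 24.
(Check: constant term = det(-A) = (-1)^3 det A = 24; coefficient of z^2 = -tr A = 0.)
The constant term is 24.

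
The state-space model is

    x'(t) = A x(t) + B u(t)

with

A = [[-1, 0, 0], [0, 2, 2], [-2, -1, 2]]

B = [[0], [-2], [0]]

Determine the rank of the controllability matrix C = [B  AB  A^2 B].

2

AB = [[0], [-4], [2]]
A^2B = [[0], [-4], [8]]
Controllability matrix C = [B  AB  A^2B] = [[0, 0, 0], [-2, -4, -4], [0, 2, 8]]
Row 1 of C is identically zero, so rank(C) ≤ 2.
The 2×2 minor from rows 2, 3, columns 1, 2 is (-2)·2 - (-4)·0 = -4 - 0 = -4 ≠ 0, so rank(C) = 2.
rank(C) = 2 < n = 3, so the pair (A, B) is not completely controllable.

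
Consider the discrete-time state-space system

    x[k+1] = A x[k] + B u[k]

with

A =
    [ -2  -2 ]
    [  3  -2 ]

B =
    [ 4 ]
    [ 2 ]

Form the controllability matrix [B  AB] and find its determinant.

AB = [[-12], [8]]
Controllability matrix C = [B  AB] = [[4, -12], [2, 8]]
det(C) = 4·8 - (-12)·2 = 32 - (-24) = 56
Since det(C) ≠ 0, rank(C) = 2 and the system is completely controllable.

56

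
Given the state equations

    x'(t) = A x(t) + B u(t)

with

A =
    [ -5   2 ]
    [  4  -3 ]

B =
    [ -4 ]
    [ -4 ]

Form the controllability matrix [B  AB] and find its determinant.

AB = [[12], [-4]]
Controllability matrix C = [B  AB] = [[-4, 12], [-4, -4]]
det(C) = (-4)·(-4) - 12·(-4) = 16 - (-48) = 64
Since det(C) ≠ 0, rank(C) = 2 and the system is completely controllable.

64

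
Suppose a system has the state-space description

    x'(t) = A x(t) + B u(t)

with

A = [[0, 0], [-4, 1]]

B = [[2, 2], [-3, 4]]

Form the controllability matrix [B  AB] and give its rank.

AB = [[0, 0], [-11, -4]]
Controllability matrix C = [B  AB] = [[2, 2, 0, 0], [-3, 4, -11, -4]]
Take the 2×2 submatrix of C formed by columns 1, 2: [[2, 2], [-3, 4]]. Its determinant is 2·4 - 2·(-3) = 8 - (-6) = 14 ≠ 0.
So rank(C) ≥ 2; since C has 2 rows, rank(C) = 2.
rank(C) = 2 = n, so the pair (A, B) is completely controllable.

2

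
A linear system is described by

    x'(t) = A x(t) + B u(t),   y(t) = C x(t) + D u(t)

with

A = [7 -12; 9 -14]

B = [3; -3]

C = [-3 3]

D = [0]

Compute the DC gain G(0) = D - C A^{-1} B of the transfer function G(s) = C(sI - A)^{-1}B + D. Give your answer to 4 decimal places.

G(0) = C(-A)^{-1}B + D = -C A^{-1} B + D.
det A = 10, so A^{-1} = (1/10)·adj(A) = [[-7/5, 6/5], [-9/10, 7/10]]
A^{-1} B = [-39/5, -24/5]^T
C A^{-1} B = 9
G(0) = D - C A^{-1} B = 0 - (9) = -9

-9.0000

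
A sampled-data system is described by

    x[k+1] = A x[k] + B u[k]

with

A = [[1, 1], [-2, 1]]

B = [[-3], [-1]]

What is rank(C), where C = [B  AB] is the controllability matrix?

2

AB = [[-4], [5]]
Controllability matrix C = [B  AB] = [[-3, -4], [-1, 5]]
det(C) = (-3)·5 - (-4)·(-1) = -15 - 4 = -19 ≠ 0, so rank(C) = 2.
rank(C) = 2 = n, so the pair (A, B) is completely controllable.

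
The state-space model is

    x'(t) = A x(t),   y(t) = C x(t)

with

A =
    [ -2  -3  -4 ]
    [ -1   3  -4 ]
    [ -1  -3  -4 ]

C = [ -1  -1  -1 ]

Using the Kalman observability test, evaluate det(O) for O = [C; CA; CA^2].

CA = [[4, 3, 12]]
CA^2 = [[-23, -39, -76]]
Observability matrix O = [C; CA; CA^2] = [[-1, -1, -1], [4, 3, 12], [-23, -39, -76]]
Expanding along the first row, det(O) = (-1)·(3·(-76) - 12·(-39)) - (-1)·(4·(-76) - 12·(-23)) + (-1)·(4·(-39) - 3·(-23)) = (-1)·240 - (-1)·(-28) + (-1)·(-87) = -181
Since det(O) ≠ 0, rank(O) = 3 and the system is completely observable.

-181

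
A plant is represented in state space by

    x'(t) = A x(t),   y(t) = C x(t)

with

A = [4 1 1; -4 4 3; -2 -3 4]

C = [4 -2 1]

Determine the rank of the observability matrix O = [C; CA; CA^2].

3

CA = [[22, -7, 2]]
CA^2 = [[112, -12, 9]]
Observability matrix O = [C; CA; CA^2] = [[4, -2, 1], [22, -7, 2], [112, -12, 9]]
det(O) = 4·((-7)·9 - 2·(-12)) - (-2)·(22·9 - 2·112) + 1·(22·(-12) - (-7)·112) = 4·(-39) - (-2)·(-26) + 1·520 = 312 ≠ 0, so rank(O) = 3.
rank(O) = 3 = n, so the pair (A, C) is completely observable.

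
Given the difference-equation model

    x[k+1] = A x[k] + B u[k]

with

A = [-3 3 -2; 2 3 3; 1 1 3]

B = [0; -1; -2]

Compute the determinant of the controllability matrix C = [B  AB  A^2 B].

239

AB = [[1], [-9], [-7]]
A^2B = [[-16], [-46], [-29]]
Controllability matrix C = [B  AB  A^2B] = [[0, 1, -16], [-1, -9, -46], [-2, -7, -29]]
Expanding along the first row, det(C) = 0·((-9)·(-29) - (-46)·(-7)) - 1·((-1)·(-29) - (-46)·(-2)) + (-16)·((-1)·(-7) - (-9)·(-2)) = 0·(-61) - 1·(-63) + (-16)·(-11) = 239
Since det(C) ≠ 0, rank(C) = 3 and the system is completely controllable.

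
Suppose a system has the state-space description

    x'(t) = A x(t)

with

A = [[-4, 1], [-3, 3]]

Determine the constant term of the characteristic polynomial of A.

For a 2×2 matrix, det(sI - A) = s^2 - (tr A)s + det A.
tr A = -1, det A = -9.
So p(s) = s^2 + s - 9.
The constant term is -9.

-9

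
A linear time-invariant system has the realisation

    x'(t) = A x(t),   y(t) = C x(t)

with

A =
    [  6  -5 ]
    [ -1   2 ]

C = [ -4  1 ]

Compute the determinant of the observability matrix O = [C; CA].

-63

CA = [[-25, 22]]
Observability matrix O = [C; CA] = [[-4, 1], [-25, 22]]
det(O) = (-4)·22 - 1·(-25) = -88 - (-25) = -63
Since det(O) ≠ 0, rank(O) = 2 and the system is completely observable.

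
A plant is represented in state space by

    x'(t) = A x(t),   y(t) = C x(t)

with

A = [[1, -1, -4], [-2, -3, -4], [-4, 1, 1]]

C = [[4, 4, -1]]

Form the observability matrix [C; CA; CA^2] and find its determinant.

CA = [[0, -17, -33]]
CA^2 = [[166, 18, 35]]
Observability matrix O = [C; CA; CA^2] = [[4, 4, -1], [0, -17, -33], [166, 18, 35]]
Expanding along the first row, det(O) = 4·((-17)·35 - (-33)·18) - 4·(0·35 - (-33)·166) + (-1)·(0·18 - (-17)·166) = 4·(-1) - 4·5478 + (-1)·2822 = -24738
Since det(O) ≠ 0, rank(O) = 3 and the system is completely observable.

-24738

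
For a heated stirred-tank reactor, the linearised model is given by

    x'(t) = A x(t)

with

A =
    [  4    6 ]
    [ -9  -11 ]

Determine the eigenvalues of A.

det(sI - A) = s^2 - (tr A)s + det A, with tr A = 4 + (-11) = -7 and det A = 4·(-11) - 6·(-9) = -44 - (-54) = 10.
So p(s) = det(sI - A) = s^2 + 7s + 10.
Factor s^2 + 7s + 10: two numbers with sum -7 and product 10 are -2 and -5, so s^2 + 7s + 10 = (s + 2)(s + 5).
Hence p(s) = (s + 2) (s + 5), with roots -5, -2.
All eigenvalues have negative real part, so the system is asymptotically stable.

-5, -2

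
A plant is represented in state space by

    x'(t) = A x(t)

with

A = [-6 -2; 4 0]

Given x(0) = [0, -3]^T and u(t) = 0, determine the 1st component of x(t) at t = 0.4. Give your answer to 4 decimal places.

det(sI - A) = s^2 - (tr A)s + det A, with tr A = (-6) + 0 = -6 and det A = (-6)·0 - (-2)·4 = 0 - (-8) = 8.
So p(s) = det(sI - A) = s^2 + 6s + 8.
Factor s^2 + 6s + 8: two numbers with sum -6 and product 8 are -2 and -4, so s^2 + 6s + 8 = (s + 2)(s + 4).
Hence p(s) = (s + 2) (s + 4), with roots -4, -2.
The eigenvalues -4, -2 are distinct and real, so A is diagonalisable and x(t) = e^{At} x(0) = V diag(e^{λ_i t}) V^{-1} x(0), where the columns of V are the eigenvectors.
λ = -4: A - (-4)I = [[-2, -2], [4, 4]]. Row 1 gives (-2)·v1 + (-2)·v2 = 0, so take v_1 = [1, -1]^T.
λ = -2: A - (-2)I = [[-4, -2], [4, 2]]. Row 1 gives (-4)·v1 + (-2)·v2 = 0, so take v_2 = [1, -2]^T.
V = [v_1 v_2] = [[1, 1], [-1, -2]] has det V = -1, so V^{-1} = adj(V)/det V = [[2, 1], [-1, -1]].
Modal coordinates z(0) = V^{-1} x(0): 2·0 + 1·(-3) = -3; (-1)·0 + (-1)·(-3) = 3; so z(0) = [-3, 3]^T.
x_1(t) = Σ_i (v_i)_1 · z_i(0) · e^{λ_i t} (row 1 of V times the modal terms).
x_1(0.4) = 1·(-3)·e^{-4·0.4} + 1·3·e^{-2·0.4} = (-3)·0.201897 + 3·0.449329 = 0.7423.

0.7423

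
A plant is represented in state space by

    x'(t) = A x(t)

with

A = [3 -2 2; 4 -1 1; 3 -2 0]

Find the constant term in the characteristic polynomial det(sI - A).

Expand det(sI - A) for the 3×3 matrix.
p(s) = s^3 - 2s^2 + s + 10.
(Check: constant term = det(-A) = (-1)^3 det A = 10; coefficient of s^2 = -tr A = -2.)
The constant term is 10.

10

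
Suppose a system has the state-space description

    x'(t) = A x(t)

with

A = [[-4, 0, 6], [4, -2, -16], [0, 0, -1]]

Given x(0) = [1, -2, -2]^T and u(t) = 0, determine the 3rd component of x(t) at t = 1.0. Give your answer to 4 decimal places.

det(sI - A) = s^3 - (tr A)s^2 + (M11 + M22 + M33)s - det A, where Mii is the 2×2 principal minor of A obtained by deleting row i and column i.
tr A = (-4) + (-2) + (-1) = -7; M11 = (-2)·(-1) - (-16)·0 = 2 - 0 = 2; M22 = (-4)·(-1) - 6·0 = 4 - 0 = 4; M33 = (-4)·(-2) - 0·4 = 8 - 0 = 8; sum of minors = 14.
det A = (-4)·((-2)·(-1) - (-16)·0) - 0·(4·(-1) - (-16)·0) + 6·(4·0 - (-2)·0) = (-4)·2 - 0·(-4) + 6·0 = -8.
So p(s) = det(sI - A) = s^3 + 7s^2 + 14s + 8.
Rational-root test: any integer root divides 8. Testing small divisors, s = -1 works: p(-1) = -1 + 7 + (-14) + 8 = 0, so (s + 1) is a factor.
Dividing, p(s) = (s + 1)(s^2 + 6s + 8).
Factor s^2 + 6s + 8: two numbers with sum -6 and product 8 are -2 and -4, so s^2 + 6s + 8 = (s + 2)(s + 4).
Hence p(s) = (s + 1) (s + 2) (s + 4), with roots -4, -2, -1.
The eigenvalues -4, -2, -1 are distinct and real, so A is diagonalisable and x(t) = e^{At} x(0) = V diag(e^{λ_i t}) V^{-1} x(0), where the columns of V are the eigenvectors.
λ = -4: A - (-4)I = [[0, 0, 6], [4, 2, -16], [0, 0, 3]]. v must be orthogonal to every row; (row 1) × (row 2) = [-12, 24, 0], so take v_1 = [1, -2, 0]^T.
λ = -2: A - (-2)I = [[-2, 0, 6], [4, 0, -16], [0, 0, 1]]. v must be orthogonal to every row; (row 1) × (row 2) = [0, -8, 0], so take v_2 = [0, 1, 0]^T.
λ = -1: A - (-1)I = [[-3, 0, 6], [4, -1, -16], [0, 0, 0]]. v must be orthogonal to every row; (row 1) × (row 2) = [6, -24, 3], so take v_3 = [2, -8, 1]^T.
V = [v_1 v_2 v_3] = [[1, 0, 2], [-2, 1, -8], [0, 0, 1]] has det V = 1, so V^{-1} = adj(V)/det V = [[1, 0, -2], [2, 1, 4], [0, 0, 1]].
Modal coordinates z(0) = V^{-1} x(0): 1·1 + 0·(-2) + (-2)·(-2) = 5; 2·1 + 1·(-2) + 4·(-2) = -8; 0·1 + 0·(-2) + 1·(-2) = -2; so z(0) = [5, -8, -2]^T.
x_3(t) = Σ_i (v_i)_3 · z_i(0) · e^{λ_i t} (row 3 of V times the modal terms).
x_3(1.0) = 0·5·e^{-4·1.0} + 0·(-8)·e^{-2·1.0} + 1·(-2)·e^{-1·1.0} = 0·0.018316 + 0·0.135335 + (-2)·0.367879 = -0.7358.

-0.7358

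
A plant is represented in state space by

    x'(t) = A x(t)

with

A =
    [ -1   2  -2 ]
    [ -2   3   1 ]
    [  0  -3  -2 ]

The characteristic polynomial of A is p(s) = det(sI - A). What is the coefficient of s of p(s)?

Expand det(sI - A) for the 3×3 matrix.
p(s) = s^3 + 17.
(Check: constant term = det(-A) = (-1)^3 det A = 17; coefficient of s^2 = -tr A = 0.)
The coefficient of s is 0.

0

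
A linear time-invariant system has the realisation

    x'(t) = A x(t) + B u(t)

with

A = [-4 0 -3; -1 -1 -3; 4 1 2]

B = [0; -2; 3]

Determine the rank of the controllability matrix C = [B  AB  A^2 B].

3

AB = [[-9], [-7], [4]]
A^2B = [[24], [4], [-35]]
Controllability matrix C = [B  AB  A^2B] = [[0, -9, 24], [-2, -7, 4], [3, 4, -35]]
det(C) = 0·((-7)·(-35) - 4·4) - (-9)·((-2)·(-35) - 4·3) + 24·((-2)·4 - (-7)·3) = 0·229 - (-9)·58 + 24·13 = 834 ≠ 0, so rank(C) = 3.
rank(C) = 3 = n, so the pair (A, B) is completely controllable.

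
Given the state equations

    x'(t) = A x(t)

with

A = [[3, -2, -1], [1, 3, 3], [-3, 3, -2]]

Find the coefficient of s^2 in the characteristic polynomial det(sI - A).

-4

Expand det(sI - A) for the 3×3 matrix.
p(s) = s^3 - 4s^2 - 13s + 43.
(Check: constant term = det(-A) = (-1)^3 det A = 43; coefficient of s^2 = -tr A = -4.)
The coefficient of s^2 is -4.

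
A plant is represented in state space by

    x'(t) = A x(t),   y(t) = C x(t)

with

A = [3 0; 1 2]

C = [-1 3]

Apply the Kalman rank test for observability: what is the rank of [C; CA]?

CA = [[0, 6]]
Observability matrix O = [C; CA] = [[-1, 3], [0, 6]]
det(O) = (-1)·6 - 3·0 = -6 - 0 = -6 ≠ 0, so rank(O) = 2.
rank(O) = 2 = n, so the pair (A, C) is completely observable.

2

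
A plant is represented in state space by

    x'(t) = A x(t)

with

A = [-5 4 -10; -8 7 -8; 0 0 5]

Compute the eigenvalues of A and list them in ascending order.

-1, 3, 5

det(sI - A) = s^3 - (tr A)s^2 + (M11 + M22 + M33)s - det A, where Mii is the 2×2 principal minor of A obtained by deleting row i and column i.
tr A = (-5) + 7 + 5 = 7; M11 = 7·5 - (-8)·0 = 35 - 0 = 35; M22 = (-5)·5 - (-10)·0 = -25 - 0 = -25; M33 = (-5)·7 - 4·(-8) = -35 - (-32) = -3; sum of minors = 7.
det A = (-5)·(7·5 - (-8)·0) - 4·((-8)·5 - (-8)·0) + (-10)·((-8)·0 - 7·0) = (-5)·35 - 4·(-40) + (-10)·0 = -15.
So p(s) = det(sI - A) = s^3 - 7s^2 + 7s + 15.
Rational-root test: any integer root divides 15. Testing small divisors, s = -1 works: p(-1) = -1 + (-7) + (-7) + 15 = 0, so (s + 1) is a factor.
Dividing, p(s) = (s + 1)(s^2 - 8s + 15).
Factor s^2 - 8s + 15: two numbers with sum 8 and product 15 are 5 and 3, so s^2 - 8s + 15 = (s - 5)(s - 3).
Hence p(s) = (s - 5) (s - 3) (s + 1), with roots -1, 3, 5.
At least one eigenvalue has non-negative real part, so the system is not asymptotically stable.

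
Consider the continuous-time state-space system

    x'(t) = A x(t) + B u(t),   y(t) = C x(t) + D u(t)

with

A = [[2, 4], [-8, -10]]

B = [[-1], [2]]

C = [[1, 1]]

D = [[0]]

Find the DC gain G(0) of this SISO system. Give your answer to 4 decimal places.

G(0) = C(-A)^{-1}B + D = -C A^{-1} B + D.
det A = 12, so A^{-1} = (1/12)·adj(A) = [[-5/6, -1/3], [2/3, 1/6]]
A^{-1} B = [1/6, -1/3]^T
C A^{-1} B = -1/6
G(0) = D - C A^{-1} B = 0 - (-1/6) = 1/6 ≈ 0.1667

0.1667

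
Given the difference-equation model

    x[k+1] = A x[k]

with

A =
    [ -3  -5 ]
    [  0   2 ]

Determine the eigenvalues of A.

det(zI - A) = z^2 - (tr A)z + det A, with tr A = (-3) + 2 = -1 and det A = (-3)·2 - (-5)·0 = -6 - 0 = -6.
So p(z) = det(zI - A) = z^2 + z - 6.
Factor z^2 + z - 6: two numbers with sum -1 and product -6 are 2 and -3, so z^2 + z - 6 = (z - 2)(z + 3).
Hence p(z) = (z - 2) (z + 3), with roots -3, 2.

-3, 2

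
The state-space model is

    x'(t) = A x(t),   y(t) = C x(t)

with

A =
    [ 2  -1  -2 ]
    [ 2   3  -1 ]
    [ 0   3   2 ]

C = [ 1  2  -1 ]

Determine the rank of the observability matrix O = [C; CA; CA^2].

3

CA = [[6, 2, -6]]
CA^2 = [[16, -18, -26]]
Observability matrix O = [C; CA; CA^2] = [[1, 2, -1], [6, 2, -6], [16, -18, -26]]
det(O) = 1·(2·(-26) - (-6)·(-18)) - 2·(6·(-26) - (-6)·16) + (-1)·(6·(-18) - 2·16) = 1·(-160) - 2·(-60) + (-1)·(-140) = 100 ≠ 0, so rank(O) = 3.
rank(O) = 3 = n, so the pair (A, C) is completely observable.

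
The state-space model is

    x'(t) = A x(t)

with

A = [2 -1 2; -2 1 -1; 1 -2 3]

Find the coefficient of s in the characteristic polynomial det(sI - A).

Expand det(sI - A) for the 3×3 matrix.
p(s) = s^3 - 6s^2 + 5s - 3.
(Check: constant term = det(-A) = (-1)^3 det A = -3; coefficient of s^2 = -tr A = -6.)
The coefficient of s is 5.

5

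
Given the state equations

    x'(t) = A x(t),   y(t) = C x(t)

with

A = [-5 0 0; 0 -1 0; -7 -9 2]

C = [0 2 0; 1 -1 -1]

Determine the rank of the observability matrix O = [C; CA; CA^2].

CA = [[0, -2, 0], [2, 10, -2]]
CA^2 = [[0, 2, 0], [4, 8, -4]]
Observability matrix O = [C; CA; CA^2] = [[0, 2, 0], [1, -1, -1], [0, -2, 0], [2, 10, -2], [0, 2, 0], [4, 8, -4]]
The columns c1, c2, c3 of O are linearly dependent: c1 + c3 = 0 (check each entry), so rank(O) ≤ 2.
The 2×2 minor from rows 1, 2, columns 1, 2 is 0·(-1) - 2·1 = 0 - 2 = -2 ≠ 0, so rank(O) = 2.
rank(O) = 2 < n = 3, so the pair (A, C) is not completely observable.

2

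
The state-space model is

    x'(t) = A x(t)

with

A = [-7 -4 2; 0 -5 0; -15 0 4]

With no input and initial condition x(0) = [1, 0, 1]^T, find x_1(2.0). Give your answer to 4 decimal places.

det(sI - A) = s^3 - (tr A)s^2 + (M11 + M22 + M33)s - det A, where Mii is the 2×2 principal minor of A obtained by deleting row i and column i.
tr A = (-7) + (-5) + 4 = -8; M11 = (-5)·4 - 0·0 = -20 - 0 = -20; M22 = (-7)·4 - 2·(-15) = -28 - (-30) = 2; M33 = (-7)·(-5) - (-4)·0 = 35 - 0 = 35; sum of minors = 17.
det A = (-7)·((-5)·4 - 0·0) - (-4)·(0·4 - 0·(-15)) + 2·(0·0 - (-5)·(-15)) = (-7)·(-20) - (-4)·0 + 2·(-75) = -10.
So p(s) = det(sI - A) = s^3 + 8s^2 + 17s + 10.
Rational-root test: any integer root divides 10. Testing small divisors, s = -1 works: p(-1) = -1 + 8 + (-17) + 10 = 0, so (s + 1) is a factor.
Dividing, p(s) = (s + 1)(s^2 + 7s + 10).
Factor s^2 + 7s + 10: two numbers with sum -7 and product 10 are -2 and -5, so s^2 + 7s + 10 = (s + 2)(s + 5).
Hence p(s) = (s + 1) (s + 2) (s + 5), with roots -5, -2, -1.
The eigenvalues -5, -2, -1 are distinct and real, so A is diagonalisable and x(t) = e^{At} x(0) = V diag(e^{λ_i t}) V^{-1} x(0), where the columns of V are the eigenvectors.
λ = -5: A - (-5)I = [[-2, -4, 2], [0, 0, 0], [-15, 0, 9]]. v must be orthogonal to every row; (row 1) × (row 3) = [-36, -12, -60], so take v_1 = [3, 1, 5]^T.
λ = -2: A - (-2)I = [[-5, -4, 2], [0, -3, 0], [-15, 0, 6]]. v must be orthogonal to every row; (row 1) × (row 2) = [6, 0, 15], so take v_2 = [2, 0, 5]^T.
λ = -1: A - (-1)I = [[-6, -4, 2], [0, -4, 0], [-15, 0, 5]]. v must be orthogonal to every row; (row 1) × (row 2) = [8, 0, 24], so take v_3 = [1, 0, 3]^T.
V = [v_1 v_2 v_3] = [[3, 2, 1], [1, 0, 0], [5, 5, 3]] has det V = -1, so V^{-1} = adj(V)/det V = [[0, 1, 0], [3, -4, -1], [-5, 5, 2]].
Modal coordinates z(0) = V^{-1} x(0): 0·1 + 1·0 + 0·1 = 0; 3·1 + (-4)·0 + (-1)·1 = 2; (-5)·1 + 5·0 + 2·1 = -3; so z(0) = [0, 2, -3]^T.
x_1(t) = Σ_i (v_i)_1 · z_i(0) · e^{λ_i t} (row 1 of V times the modal terms).
x_1(2.0) = 3·0·e^{-5·2.0} + 2·2·e^{-2·2.0} + 1·(-3)·e^{-1·2.0} = 0·0.000045 + 4·0.018316 + (-3)·0.135335 = -0.3327.

-0.3327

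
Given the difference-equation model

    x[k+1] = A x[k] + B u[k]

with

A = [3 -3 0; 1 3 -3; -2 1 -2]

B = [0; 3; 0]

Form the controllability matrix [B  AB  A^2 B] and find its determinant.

AB = [[-9], [9], [3]]
A^2B = [[-54], [9], [21]]
Controllability matrix C = [B  AB  A^2B] = [[0, -9, -54], [3, 9, 9], [0, 3, 21]]
Expanding along the first row, det(C) = 0·(9·21 - 9·3) - (-9)·(3·21 - 9·0) + (-54)·(3·3 - 9·0) = 0·162 - (-9)·63 + (-54)·9 = 81
Since det(C) ≠ 0, rank(C) = 3 and the system is completely controllable.

81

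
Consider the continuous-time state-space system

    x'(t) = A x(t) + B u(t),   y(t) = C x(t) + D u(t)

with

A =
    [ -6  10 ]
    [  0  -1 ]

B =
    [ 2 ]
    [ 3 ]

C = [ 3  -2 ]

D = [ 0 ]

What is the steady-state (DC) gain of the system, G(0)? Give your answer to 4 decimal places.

G(0) = C(-A)^{-1}B + D = -C A^{-1} B + D.
det A = 6, so A^{-1} = (1/6)·adj(A) = [[-1/6, -5/3], [0, -1]]
A^{-1} B = [-16/3, -3]^T
C A^{-1} B = -10
G(0) = D - C A^{-1} B = 0 - (-10) = 10

10.0000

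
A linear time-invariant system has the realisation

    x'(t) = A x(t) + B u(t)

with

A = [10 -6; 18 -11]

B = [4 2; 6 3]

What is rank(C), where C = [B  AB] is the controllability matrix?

AB = [[4, 2], [6, 3]]
Controllability matrix C = [B  AB] = [[4, 2, 4, 2], [6, 3, 6, 3]]
Every column of C is a scalar multiple of column 1 = [4, 6] (multipliers 1, 1/2, 1, 1/2), so the columns span a one-dimensional space.
C ≠ 0, hence rank(C) = 1.
rank(C) = 1 < n = 2, so the pair (A, B) is not completely controllable.

1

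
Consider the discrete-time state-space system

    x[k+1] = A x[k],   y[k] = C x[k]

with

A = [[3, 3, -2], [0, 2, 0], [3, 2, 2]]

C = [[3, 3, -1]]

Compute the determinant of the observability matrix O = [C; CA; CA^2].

-18

CA = [[6, 13, -8]]
CA^2 = [[-6, 28, -28]]
Observability matrix O = [C; CA; CA^2] = [[3, 3, -1], [6, 13, -8], [-6, 28, -28]]
Expanding along the first row, det(O) = 3·(13·(-28) - (-8)·28) - 3·(6·(-28) - (-8)·(-6)) + (-1)·(6·28 - 13·(-6)) = 3·(-140) - 3·(-216) + (-1)·246 = -18
Since det(O) ≠ 0, rank(O) = 3 and the system is completely observable.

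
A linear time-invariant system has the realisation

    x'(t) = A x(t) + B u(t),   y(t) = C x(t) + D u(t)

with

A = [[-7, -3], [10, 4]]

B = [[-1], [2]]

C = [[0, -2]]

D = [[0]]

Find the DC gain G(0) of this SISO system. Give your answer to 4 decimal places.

G(0) = C(-A)^{-1}B + D = -C A^{-1} B + D.
det A = 2, so A^{-1} = (1/2)·adj(A) = [[2, 3/2], [-5, -7/2]]
A^{-1} B = [1, -2]^T
C A^{-1} B = 4
G(0) = D - C A^{-1} B = 0 - (4) = -4

-4.0000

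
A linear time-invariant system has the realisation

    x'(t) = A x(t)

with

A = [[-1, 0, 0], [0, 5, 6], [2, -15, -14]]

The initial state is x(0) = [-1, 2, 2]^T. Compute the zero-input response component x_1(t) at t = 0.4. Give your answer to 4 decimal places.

det(sI - A) = s^3 - (tr A)s^2 + (M11 + M22 + M33)s - det A, where Mii is the 2×2 principal minor of A obtained by deleting row i and column i.
tr A = (-1) + 5 + (-14) = -10; M11 = 5·(-14) - 6·(-15) = -70 - (-90) = 20; M22 = (-1)·(-14) - 0·2 = 14 - 0 = 14; M33 = (-1)·5 - 0·0 = -5 - 0 = -5; sum of minors = 29.
det A = (-1)·(5·(-14) - 6·(-15)) - 0·(0·(-14) - 6·2) + 0·(0·(-15) - 5·2) = (-1)·20 - 0·(-12) + 0·(-10) = -20.
So p(s) = det(sI - A) = s^3 + 10s^2 + 29s + 20.
Rational-root test: any integer root divides 20. Testing small divisors, s = -1 works: p(-1) = -1 + 10 + (-29) + 20 = 0, so (s + 1) is a factor.
Dividing, p(s) = (s + 1)(s^2 + 9s + 20).
Factor s^2 + 9s + 20: two numbers with sum -9 and product 20 are -4 and -5, so s^2 + 9s + 20 = (s + 4)(s + 5).
Hence p(s) = (s + 1) (s + 4) (s + 5), with roots -5, -4, -1.
The eigenvalues -5, -4, -1 are distinct and real, so A is diagonalisable and x(t) = e^{At} x(0) = V diag(e^{λ_i t}) V^{-1} x(0), where the columns of V are the eigenvectors.
λ = -5: A - (-5)I = [[4, 0, 0], [0, 10, 6], [2, -15, -9]]. v must be orthogonal to every row; (row 1) × (row 2) = [0, -24, 40], so take v_1 = [0, -3, 5]^T.
λ = -4: A - (-4)I = [[3, 0, 0], [0, 9, 6], [2, -15, -10]]. v must be orthogonal to every row; (row 1) × (row 2) = [0, -18, 27], so take v_2 = [0, -2, 3]^T.
λ = -1: A - (-1)I = [[0, 0, 0], [0, 6, 6], [2, -15, -13]]. v must be orthogonal to every row; (row 2) × (row 3) = [12, 12, -12], so take v_3 = [1, 1, -1]^T.
V = [v_1 v_2 v_3] = [[0, 0, 1], [-3, -2, 1], [5, 3, -1]] has det V = 1, so V^{-1} = adj(V)/det V = [[-1, 3, 2], [2, -5, -3], [1, 0, 0]].
Modal coordinates z(0) = V^{-1} x(0): (-1)·(-1) + 3·2 + 2·2 = 11; 2·(-1) + (-5)·2 + (-3)·2 = -18; 1·(-1) + 0·2 + 0·2 = -1; so z(0) = [11, -18, -1]^T.
x_1(t) = Σ_i (v_i)_1 · z_i(0) · e^{λ_i t} (row 1 of V times the modal terms).
x_1(0.4) = 0·11·e^{-5·0.4} + 0·(-18)·e^{-4·0.4} + 1·(-1)·e^{-1·0.4} = 0·0.135335 + 0·0.201897 + (-1)·0.670320 = -0.6703.

-0.6703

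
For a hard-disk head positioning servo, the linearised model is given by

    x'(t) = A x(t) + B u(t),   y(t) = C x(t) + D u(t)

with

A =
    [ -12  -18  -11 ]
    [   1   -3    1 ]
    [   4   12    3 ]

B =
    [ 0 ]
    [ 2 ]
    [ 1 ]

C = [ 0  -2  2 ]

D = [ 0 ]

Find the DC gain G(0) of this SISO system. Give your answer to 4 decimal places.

12.0667

G(0) = C(-A)^{-1}B + D = -C A^{-1} B + D.
det A = -30, so A^{-1} = (1/-30)·adj(A) = [[7/10, 13/5, 17/10], [-1/30, -4/15, -1/30], [-4/5, -12/5, -9/5]]
A^{-1} B = [69/10, -17/30, -33/5]^T
C A^{-1} B = -181/15
G(0) = D - C A^{-1} B = 0 - (-181/15) = 181/15 ≈ 12.0667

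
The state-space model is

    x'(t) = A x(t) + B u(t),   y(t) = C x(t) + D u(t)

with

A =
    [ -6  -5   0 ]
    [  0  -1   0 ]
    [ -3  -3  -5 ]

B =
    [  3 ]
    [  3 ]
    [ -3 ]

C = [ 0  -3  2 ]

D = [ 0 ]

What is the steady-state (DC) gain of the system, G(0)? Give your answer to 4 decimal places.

G(0) = C(-A)^{-1}B + D = -C A^{-1} B + D.
det A = -30, so A^{-1} = (1/-30)·adj(A) = [[-1/6, 5/6, 0], [0, -1, 0], [1/10, 1/10, -1/5]]
A^{-1} B = [2, -3, 6/5]^T
C A^{-1} B = 57/5
G(0) = D - C A^{-1} B = 0 - (57/5) = -57/5 ≈ -11.4000

-11.4000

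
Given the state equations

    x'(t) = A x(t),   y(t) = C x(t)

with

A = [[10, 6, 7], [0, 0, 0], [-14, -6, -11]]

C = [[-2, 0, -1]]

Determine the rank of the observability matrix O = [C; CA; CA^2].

2

CA = [[-6, -6, -3]]
CA^2 = [[-18, -18, -9]]
Observability matrix O = [C; CA; CA^2] = [[-2, 0, -1], [-6, -6, -3], [-18, -18, -9]]
The columns c1, c2, c3 of O are linearly dependent: -c1 + 2·c3 = 0 (check each entry), so rank(O) ≤ 2.
The 2×2 minor from rows 1, 2, columns 1, 2 is (-2)·(-6) - 0·(-6) = 12 - 0 = 12 ≠ 0, so rank(O) = 2.
rank(O) = 2 < n = 3, so the pair (A, C) is not completely observable.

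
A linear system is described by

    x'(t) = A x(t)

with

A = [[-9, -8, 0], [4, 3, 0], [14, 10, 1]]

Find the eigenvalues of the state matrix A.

-5, -1, 1

det(sI - A) = s^3 - (tr A)s^2 + (M11 + M22 + M33)s - det A, where Mii is the 2×2 principal minor of A obtained by deleting row i and column i.
tr A = (-9) + 3 + 1 = -5; M11 = 3·1 - 0·10 = 3 - 0 = 3; M22 = (-9)·1 - 0·14 = -9 - 0 = -9; M33 = (-9)·3 - (-8)·4 = -27 - (-32) = 5; sum of minors = -1.
det A = (-9)·(3·1 - 0·10) - (-8)·(4·1 - 0·14) + 0·(4·10 - 3·14) = (-9)·3 - (-8)·4 + 0·(-2) = 5.
So p(s) = det(sI - A) = s^3 + 5s^2 - s - 5.
Rational-root test: any integer root divides -5. Testing small divisors, s = -1 works: p(-1) = -1 + 5 + 1 + (-5) = 0, so (s + 1) is a factor.
Dividing, p(s) = (s + 1)(s^2 + 4s - 5).
Factor s^2 + 4s - 5: two numbers with sum -4 and product -5 are 1 and -5, so s^2 + 4s - 5 = (s - 1)(s + 5).
Hence p(s) = (s - 1) (s + 1) (s + 5), with roots -5, -1, 1.
At least one eigenvalue has non-negative real part, so the system is not asymptotically stable.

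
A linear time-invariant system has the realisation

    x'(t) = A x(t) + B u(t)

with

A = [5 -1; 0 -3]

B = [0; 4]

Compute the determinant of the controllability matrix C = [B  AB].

AB = [[-4], [-12]]
Controllability matrix C = [B  AB] = [[0, -4], [4, -12]]
det(C) = 0·(-12) - (-4)·4 = 0 - (-16) = 16
Since det(C) ≠ 0, rank(C) = 2 and the system is completely controllable.

16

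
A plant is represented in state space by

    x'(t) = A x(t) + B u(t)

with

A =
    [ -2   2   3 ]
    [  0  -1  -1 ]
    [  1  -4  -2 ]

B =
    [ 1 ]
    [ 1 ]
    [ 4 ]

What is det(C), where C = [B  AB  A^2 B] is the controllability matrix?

-577

AB = [[12], [-5], [-11]]
A^2B = [[-67], [16], [54]]
Controllability matrix C = [B  AB  A^2B] = [[1, 12, -67], [1, -5, 16], [4, -11, 54]]
Expanding along the first row, det(C) = 1·((-5)·54 - 16·(-11)) - 12·(1·54 - 16·4) + (-67)·(1·(-11) - (-5)·4) = 1·(-94) - 12·(-10) + (-67)·9 = -577
Since det(C) ≠ 0, rank(C) = 3 and the system is completely controllable.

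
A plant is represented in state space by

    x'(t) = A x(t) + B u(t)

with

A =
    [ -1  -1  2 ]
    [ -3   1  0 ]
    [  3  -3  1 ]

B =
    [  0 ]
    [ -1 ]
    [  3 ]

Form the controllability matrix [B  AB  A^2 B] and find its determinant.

AB = [[7], [-1], [6]]
A^2B = [[6], [-22], [30]]
Controllability matrix C = [B  AB  A^2B] = [[0, 7, 6], [-1, -1, -22], [3, 6, 30]]
Expanding along the first row, det(C) = 0·((-1)·30 - (-22)·6) - 7·((-1)·30 - (-22)·3) + 6·((-1)·6 - (-1)·3) = 0·102 - 7·36 + 6·(-3) = -270
Since det(C) ≠ 0, rank(C) = 3 and the system is completely controllable.

-270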